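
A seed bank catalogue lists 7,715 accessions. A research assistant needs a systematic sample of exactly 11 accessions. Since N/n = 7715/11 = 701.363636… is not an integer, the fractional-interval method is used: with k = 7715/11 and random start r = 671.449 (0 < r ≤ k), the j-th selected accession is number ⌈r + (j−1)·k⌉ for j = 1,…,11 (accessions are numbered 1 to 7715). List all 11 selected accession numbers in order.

j=1: r + 0k = 671.449 → ⌈·⌉ = 672
j=2: r + 1k = 1372.812636… → ⌈·⌉ = 1373
j=3: r + 2k = 2074.176272… → ⌈·⌉ = 2075
j=4: r + 3k = 2775.539909… → ⌈·⌉ = 2776
j=5: r + 4k = 3476.903545… → ⌈·⌉ = 3477
j=6: r + 5k = 4178.267181… → ⌈·⌉ = 4179
j=7: r + 6k = 4879.630818… → ⌈·⌉ = 4880
j=8: r + 7k = 5580.994454… → ⌈·⌉ = 5581
j=9: r + 8k = 6282.358090… → ⌈·⌉ = 6283
j=10: r + 9k = 6983.721727… → ⌈·⌉ = 6984
j=11: r + 10k = 7685.085363… → ⌈·⌉ = 7686

672, 1373, 2075, 2776, 3477, 4179, 4880, 5581, 6283, 6984, 7686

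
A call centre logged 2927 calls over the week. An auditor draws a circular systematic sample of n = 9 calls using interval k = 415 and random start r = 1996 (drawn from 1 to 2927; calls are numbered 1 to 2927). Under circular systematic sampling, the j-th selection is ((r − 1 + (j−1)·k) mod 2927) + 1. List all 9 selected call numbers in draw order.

1996, 2411, 2826, 314, 729, 1144, 1559, 1974, 2389

Selection 1: 1996
Selection 2: 1996 + 415 = 2411
Selection 3: 2411 + 415 = 2826
Selection 4: 2826 + 415 = 3241 → 3241 − 2927 = 314
Selection 5: 314 + 415 = 729
Selection 6: 729 + 415 = 1144
Selection 7: 1144 + 415 = 1559
Selection 8: 1559 + 415 = 1974
Selection 9: 1974 + 415 = 2389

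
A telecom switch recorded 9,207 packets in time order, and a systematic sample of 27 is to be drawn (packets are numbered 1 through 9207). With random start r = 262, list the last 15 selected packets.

4354, 4695, 5036, 5377, 5718, 6059, 6400, 6741, 7082, 7423, 7764, 8105, 8446, 8787, 9128

k = N/n = 9207/27 = 341
13th selection = 262 + 12×341 = 4354
14th: 4354 + 341 = 4695
15th: 4695 + 341 = 5036
16th: 5036 + 341 = 5377
17th: 5377 + 341 = 5718
18th: 5718 + 341 = 6059
19th: 6059 + 341 = 6400
20th: 6400 + 341 = 6741
21st: 6741 + 341 = 7082
22nd: 7082 + 341 = 7423
23rd: 7423 + 341 = 7764
24th: 7764 + 341 = 8105
25th: 8105 + 341 = 8446
26th: 8446 + 341 = 8787
27th: 8787 + 341 = 9128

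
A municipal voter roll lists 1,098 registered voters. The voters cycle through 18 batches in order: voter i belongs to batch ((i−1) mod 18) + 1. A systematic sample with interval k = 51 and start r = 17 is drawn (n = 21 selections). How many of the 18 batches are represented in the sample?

6

Consecutive selections differ by k = 51, so their batch numbers differ by 51 mod 18 = 15.
gcd(51, 18) = 3, so the sample visits 18/3 = 6 distinct residues mod 18.
Start 17 is batch 17; the batches hit are 2, 5, 8, 11, 14, 17.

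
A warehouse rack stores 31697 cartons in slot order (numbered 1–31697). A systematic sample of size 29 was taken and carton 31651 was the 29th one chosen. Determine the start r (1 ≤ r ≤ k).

1047

k = 31697/29 = 1093
r = 31651 − (29−1)×1093 = 31651 − 30604 = 1047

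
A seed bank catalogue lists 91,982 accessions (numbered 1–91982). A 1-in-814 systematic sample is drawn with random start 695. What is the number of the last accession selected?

91863

k = 814
113th selection = r + (113−1)·k = 695 + 112×814 = 695 + 91168 = 91863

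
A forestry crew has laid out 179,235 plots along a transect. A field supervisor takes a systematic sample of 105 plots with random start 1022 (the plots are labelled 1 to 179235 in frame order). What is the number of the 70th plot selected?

118805

k = 179235/105 = 1707
70th selection = r + (70−1)·k = 1022 + 69×1707 = 1022 + 117783 = 118805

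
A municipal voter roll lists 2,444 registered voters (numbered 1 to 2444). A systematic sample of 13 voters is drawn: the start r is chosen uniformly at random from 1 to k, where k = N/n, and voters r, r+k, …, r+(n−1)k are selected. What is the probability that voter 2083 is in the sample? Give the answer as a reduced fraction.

1/188

k = 2444/13 = 188.
Voter 2083 is selected iff r ≡ 2083 (mod 188); exactly one such r in {1,…,188}.
Inclusion probability = 1/188.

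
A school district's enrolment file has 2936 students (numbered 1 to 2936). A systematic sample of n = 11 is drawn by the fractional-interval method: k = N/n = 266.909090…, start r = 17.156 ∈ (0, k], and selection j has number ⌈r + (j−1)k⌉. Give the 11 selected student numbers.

18, 285, 551, 818, 1085, 1352, 1619, 1886, 2153, 2420, 2687

j=1: r + 0k = 17.156 → ⌈·⌉ = 18
j=2: r + 1k = 284.065090… → ⌈·⌉ = 285
j=3: r + 2k = 550.974181… → ⌈·⌉ = 551
j=4: r + 3k = 817.883272… → ⌈·⌉ = 818
j=5: r + 4k = 1084.792363… → ⌈·⌉ = 1085
j=6: r + 5k = 1351.701454… → ⌈·⌉ = 1352
j=7: r + 6k = 1618.610545… → ⌈·⌉ = 1619
j=8: r + 7k = 1885.519636… → ⌈·⌉ = 1886
j=9: r + 8k = 2152.428727… → ⌈·⌉ = 2153
j=10: r + 9k = 2419.337818… → ⌈·⌉ = 2420
j=11: r + 10k = 2686.246909… → ⌈·⌉ = 2687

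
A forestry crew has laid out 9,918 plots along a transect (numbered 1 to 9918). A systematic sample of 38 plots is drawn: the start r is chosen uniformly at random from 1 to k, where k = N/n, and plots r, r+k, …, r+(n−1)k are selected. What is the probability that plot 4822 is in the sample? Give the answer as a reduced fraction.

k = 9918/38 = 261.
Plot 4822 is selected iff r ≡ 4822 (mod 261); exactly one such r in {1,…,261}.
Inclusion probability = 1/261.

1/261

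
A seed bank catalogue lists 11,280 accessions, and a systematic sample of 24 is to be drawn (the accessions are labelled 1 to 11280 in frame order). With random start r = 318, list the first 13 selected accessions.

318, 788, 1258, 1728, 2198, 2668, 3138, 3608, 4078, 4548, 5018, 5488, 5958

k = N/n = 11280/24 = 470
accession 1: 318
accession 2: 318 + 470 = 788
accession 3: 788 + 470 = 1258
accession 4: 1258 + 470 = 1728
accession 5: 1728 + 470 = 2198
accession 6: 2198 + 470 = 2668
accession 7: 2668 + 470 = 3138
accession 8: 3138 + 470 = 3608
accession 9: 3608 + 470 = 4078
accession 10: 4078 + 470 = 4548
accession 11: 4548 + 470 = 5018
accession 12: 5018 + 470 = 5488
accession 13: 5488 + 470 = 5958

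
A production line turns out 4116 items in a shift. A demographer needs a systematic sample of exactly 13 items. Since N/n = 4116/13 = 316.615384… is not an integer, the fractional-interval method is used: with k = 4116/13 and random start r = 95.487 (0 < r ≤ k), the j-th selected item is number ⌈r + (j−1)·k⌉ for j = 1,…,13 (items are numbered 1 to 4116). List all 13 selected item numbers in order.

96, 413, 729, 1046, 1362, 1679, 1996, 2312, 2629, 2946, 3262, 3579, 3895

j=1: r + 0k = 95.487 → ⌈·⌉ = 96
j=2: r + 1k = 412.102384… → ⌈·⌉ = 413
j=3: r + 2k = 728.717769… → ⌈·⌉ = 729
j=4: r + 3k = 1045.333153… → ⌈·⌉ = 1046
j=5: r + 4k = 1361.948538… → ⌈·⌉ = 1362
j=6: r + 5k = 1678.563923… → ⌈·⌉ = 1679
j=7: r + 6k = 1995.179307… → ⌈·⌉ = 1996
j=8: r + 7k = 2311.794692… → ⌈·⌉ = 2312
j=9: r + 8k = 2628.410076… → ⌈·⌉ = 2629
j=10: r + 9k = 2945.025461… → ⌈·⌉ = 2946
j=11: r + 10k = 3261.640846… → ⌈·⌉ = 3262
j=12: r + 11k = 3578.256230… → ⌈·⌉ = 3579
j=13: r + 12k = 3894.871615… → ⌈·⌉ = 3895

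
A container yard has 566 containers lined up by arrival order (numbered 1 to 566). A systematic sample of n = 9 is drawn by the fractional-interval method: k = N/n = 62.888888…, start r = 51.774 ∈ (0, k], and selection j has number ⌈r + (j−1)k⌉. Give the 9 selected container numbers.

j=1: r + 0k = 51.774 → ⌈·⌉ = 52
j=2: r + 1k = 114.662888… → ⌈·⌉ = 115
j=3: r + 2k = 177.551777… → ⌈·⌉ = 178
j=4: r + 3k = 240.440666… → ⌈·⌉ = 241
j=5: r + 4k = 303.329555… → ⌈·⌉ = 304
j=6: r + 5k = 366.218444… → ⌈·⌉ = 367
j=7: r + 6k = 429.107333… → ⌈·⌉ = 430
j=8: r + 7k = 491.996222… → ⌈·⌉ = 492
j=9: r + 8k = 554.885111… → ⌈·⌉ = 555

52, 115, 178, 241, 304, 367, 430, 492, 555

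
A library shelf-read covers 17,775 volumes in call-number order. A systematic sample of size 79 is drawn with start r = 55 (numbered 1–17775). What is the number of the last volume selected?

k = 17775/79 = 225
79th selection = r + (79−1)·k = 55 + 78×225 = 55 + 17550 = 17605

17605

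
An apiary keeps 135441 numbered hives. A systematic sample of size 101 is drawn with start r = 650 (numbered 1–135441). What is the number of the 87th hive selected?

115976

k = 135441/101 = 1341
87th selection = r + (87−1)·k = 650 + 86×1341 = 650 + 115326 = 115976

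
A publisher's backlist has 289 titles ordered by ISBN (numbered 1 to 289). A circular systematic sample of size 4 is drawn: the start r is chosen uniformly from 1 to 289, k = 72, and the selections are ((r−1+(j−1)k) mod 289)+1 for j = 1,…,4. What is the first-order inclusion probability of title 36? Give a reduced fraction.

For each position j, as r ranges over 1…289 the j-th selection hits every title exactly once, so title 36 is selected for exactly 4 of the 289 starts.
Inclusion probability = 4/289.

4/289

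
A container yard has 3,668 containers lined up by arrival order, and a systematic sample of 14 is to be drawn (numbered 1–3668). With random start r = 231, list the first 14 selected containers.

k = N/n = 3668/14 = 262
container 1: 231
container 2: 231 + 262 = 493
container 3: 493 + 262 = 755
container 4: 755 + 262 = 1017
container 5: 1017 + 262 = 1279
container 6: 1279 + 262 = 1541
container 7: 1541 + 262 = 1803
container 8: 1803 + 262 = 2065
container 9: 2065 + 262 = 2327
container 10: 2327 + 262 = 2589
container 11: 2589 + 262 = 2851
container 12: 2851 + 262 = 3113
container 13: 3113 + 262 = 3375
container 14: 3375 + 262 = 3637

231, 493, 755, 1017, 1279, 1541, 1803, 2065, 2327, 2589, 2851, 3113, 3375, 3637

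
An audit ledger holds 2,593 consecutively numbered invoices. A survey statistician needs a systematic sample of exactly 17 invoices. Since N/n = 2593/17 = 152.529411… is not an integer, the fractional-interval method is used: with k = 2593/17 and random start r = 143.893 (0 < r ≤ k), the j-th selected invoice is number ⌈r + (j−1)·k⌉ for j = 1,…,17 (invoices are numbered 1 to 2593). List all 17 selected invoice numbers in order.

144, 297, 449, 602, 755, 907, 1060, 1212, 1365, 1517, 1670, 1822, 1975, 2127, 2280, 2432, 2585

j=1: r + 0k = 143.893 → ⌈·⌉ = 144
j=2: r + 1k = 296.422411… → ⌈·⌉ = 297
j=3: r + 2k = 448.951823… → ⌈·⌉ = 449
j=4: r + 3k = 601.481235… → ⌈·⌉ = 602
j=5: r + 4k = 754.010647… → ⌈·⌉ = 755
j=6: r + 5k = 906.540058… → ⌈·⌉ = 907
j=7: r + 6k = 1059.069470… → ⌈·⌉ = 1060
j=8: r + 7k = 1211.598882… → ⌈·⌉ = 1212
j=9: r + 8k = 1364.128294… → ⌈·⌉ = 1365
j=10: r + 9k = 1516.657705… → ⌈·⌉ = 1517
j=11: r + 10k = 1669.187117… → ⌈·⌉ = 1670
j=12: r + 11k = 1821.716529… → ⌈·⌉ = 1822
j=13: r + 12k = 1974.245941… → ⌈·⌉ = 1975
j=14: r + 13k = 2126.775352… → ⌈·⌉ = 2127
j=15: r + 14k = 2279.304764… → ⌈·⌉ = 2280
j=16: r + 15k = 2431.834176… → ⌈·⌉ = 2432
j=17: r + 16k = 2584.363588… → ⌈·⌉ = 2585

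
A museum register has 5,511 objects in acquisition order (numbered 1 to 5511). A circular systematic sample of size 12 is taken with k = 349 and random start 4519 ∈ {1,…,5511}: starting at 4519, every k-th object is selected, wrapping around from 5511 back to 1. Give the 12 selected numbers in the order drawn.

4519, 4868, 5217, 55, 404, 753, 1102, 1451, 1800, 2149, 2498, 2847

Selection 1: 4519
Selection 2: 4519 + 349 = 4868
Selection 3: 4868 + 349 = 5217
Selection 4: 5217 + 349 = 5566 → 5566 − 5511 = 55
Selection 5: 55 + 349 = 404
Selection 6: 404 + 349 = 753
Selection 7: 753 + 349 = 1102
Selection 8: 1102 + 349 = 1451
Selection 9: 1451 + 349 = 1800
Selection 10: 1800 + 349 = 2149
Selection 11: 2149 + 349 = 2498
Selection 12: 2498 + 349 = 2847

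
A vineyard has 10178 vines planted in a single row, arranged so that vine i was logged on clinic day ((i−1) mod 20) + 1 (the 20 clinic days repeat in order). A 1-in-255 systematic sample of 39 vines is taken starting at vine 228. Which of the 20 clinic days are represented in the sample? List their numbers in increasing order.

3, 8, 13, 18

Consecutive selections differ by k = 255, so their clinic day numbers differ by 255 mod 20 = 15.
gcd(255, 20) = 5, so the sample visits 20/5 = 4 distinct residues mod 20.
Start 228 is clinic day 8; the clinic days hit are 3, 8, 13, 18.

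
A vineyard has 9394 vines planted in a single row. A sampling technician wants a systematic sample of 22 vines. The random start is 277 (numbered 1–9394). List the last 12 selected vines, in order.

4547, 4974, 5401, 5828, 6255, 6682, 7109, 7536, 7963, 8390, 8817, 9244

k = N/n = 9394/22 = 427
11th selection = 277 + 10×427 = 4547
12th: 4547 + 427 = 4974
13th: 4974 + 427 = 5401
14th: 5401 + 427 = 5828
15th: 5828 + 427 = 6255
16th: 6255 + 427 = 6682
17th: 6682 + 427 = 7109
18th: 7109 + 427 = 7536
19th: 7536 + 427 = 7963
20th: 7963 + 427 = 8390
21st: 8390 + 427 = 8817
22nd: 8817 + 427 = 9244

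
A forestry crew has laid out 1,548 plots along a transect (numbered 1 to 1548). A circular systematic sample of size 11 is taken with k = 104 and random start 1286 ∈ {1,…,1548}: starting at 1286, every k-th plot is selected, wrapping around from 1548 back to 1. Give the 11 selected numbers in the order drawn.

Selection 1: 1286
Selection 2: 1286 + 104 = 1390
Selection 3: 1390 + 104 = 1494
Selection 4: 1494 + 104 = 1598 → 1598 − 1548 = 50
Selection 5: 50 + 104 = 154
Selection 6: 154 + 104 = 258
Selection 7: 258 + 104 = 362
Selection 8: 362 + 104 = 466
Selection 9: 466 + 104 = 570
Selection 10: 570 + 104 = 674
Selection 11: 674 + 104 = 778

1286, 1390, 1494, 50, 154, 258, 362, 466, 570, 674, 778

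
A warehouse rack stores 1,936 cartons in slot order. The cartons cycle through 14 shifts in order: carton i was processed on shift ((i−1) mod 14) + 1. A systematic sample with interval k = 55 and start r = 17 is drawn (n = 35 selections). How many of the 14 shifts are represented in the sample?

Consecutive selections differ by k = 55, so their shift numbers differ by 55 mod 14 = 13.
gcd(55, 14) = 1, so the sample visits 14/1 = 14 distinct residues mod 14.
Start 17 is shift 3; the shifts hit are 1, 2, 3, 4, 5, 6, 7, 8, 9, 10, 11, 12, 13, 14.

14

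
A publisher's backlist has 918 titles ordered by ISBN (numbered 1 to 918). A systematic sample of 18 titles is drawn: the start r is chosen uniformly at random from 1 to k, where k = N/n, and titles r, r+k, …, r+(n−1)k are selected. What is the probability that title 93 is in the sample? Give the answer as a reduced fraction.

1/51

k = 918/18 = 51.
Title 93 is selected iff r ≡ 93 (mod 51); exactly one such r in {1,…,51}.
Inclusion probability = 1/51.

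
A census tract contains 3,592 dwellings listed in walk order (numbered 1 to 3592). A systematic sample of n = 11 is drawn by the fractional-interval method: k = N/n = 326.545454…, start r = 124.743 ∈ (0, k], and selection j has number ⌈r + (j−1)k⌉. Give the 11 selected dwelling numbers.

j=1: r + 0k = 124.743 → ⌈·⌉ = 125
j=2: r + 1k = 451.288454… → ⌈·⌉ = 452
j=3: r + 2k = 777.833909… → ⌈·⌉ = 778
j=4: r + 3k = 1104.379363… → ⌈·⌉ = 1105
j=5: r + 4k = 1430.924818… → ⌈·⌉ = 1431
j=6: r + 5k = 1757.470272… → ⌈·⌉ = 1758
j=7: r + 6k = 2084.015727… → ⌈·⌉ = 2085
j=8: r + 7k = 2410.561181… → ⌈·⌉ = 2411
j=9: r + 8k = 2737.106636… → ⌈·⌉ = 2738
j=10: r + 9k = 3063.652090… → ⌈·⌉ = 3064
j=11: r + 10k = 3390.197545… → ⌈·⌉ = 3391

125, 452, 778, 1105, 1431, 1758, 2085, 2411, 2738, 3064, 3391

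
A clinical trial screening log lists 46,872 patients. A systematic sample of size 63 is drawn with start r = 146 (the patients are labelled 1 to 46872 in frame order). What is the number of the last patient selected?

k = 46872/63 = 744
63rd selection = r + (63−1)·k = 146 + 62×744 = 146 + 46128 = 46274

46274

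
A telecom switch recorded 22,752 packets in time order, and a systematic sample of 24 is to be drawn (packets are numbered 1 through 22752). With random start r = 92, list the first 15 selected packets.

k = N/n = 22752/24 = 948
packet 1: 92
packet 2: 92 + 948 = 1040
packet 3: 1040 + 948 = 1988
packet 4: 1988 + 948 = 2936
packet 5: 2936 + 948 = 3884
packet 6: 3884 + 948 = 4832
packet 7: 4832 + 948 = 5780
packet 8: 5780 + 948 = 6728
packet 9: 6728 + 948 = 7676
packet 10: 7676 + 948 = 8624
packet 11: 8624 + 948 = 9572
packet 12: 9572 + 948 = 10520
packet 13: 10520 + 948 = 11468
packet 14: 11468 + 948 = 12416
packet 15: 12416 + 948 = 13364

92, 1040, 1988, 2936, 3884, 4832, 5780, 6728, 7676, 8624, 9572, 10520, 11468, 12416, 13364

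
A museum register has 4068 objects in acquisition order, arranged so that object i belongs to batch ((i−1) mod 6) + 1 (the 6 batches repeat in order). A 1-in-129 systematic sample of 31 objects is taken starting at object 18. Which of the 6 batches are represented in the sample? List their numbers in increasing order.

3, 6

Consecutive selections differ by k = 129, so their batch numbers differ by 129 mod 6 = 3.
gcd(129, 6) = 3, so the sample visits 6/3 = 2 distinct residues mod 6.
Start 18 is batch 6; the batches hit are 3, 6.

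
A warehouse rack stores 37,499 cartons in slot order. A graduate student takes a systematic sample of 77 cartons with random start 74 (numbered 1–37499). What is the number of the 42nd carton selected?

20041

k = 37499/77 = 487
42nd selection = r + (42−1)·k = 74 + 41×487 = 74 + 19967 = 20041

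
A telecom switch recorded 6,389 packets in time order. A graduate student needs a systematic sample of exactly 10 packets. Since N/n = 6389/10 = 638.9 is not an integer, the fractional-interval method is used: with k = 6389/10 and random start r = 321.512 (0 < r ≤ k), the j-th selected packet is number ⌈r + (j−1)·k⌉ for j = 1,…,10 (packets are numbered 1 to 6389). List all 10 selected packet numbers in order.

322, 961, 1600, 2239, 2878, 3517, 4155, 4794, 5433, 6072

j=1: r + 0k = 321.512 → ⌈·⌉ = 322
j=2: r + 1k = 960.412 → ⌈·⌉ = 961
j=3: r + 2k = 1599.312 → ⌈·⌉ = 1600
j=4: r + 3k = 2238.212 → ⌈·⌉ = 2239
j=5: r + 4k = 2877.112 → ⌈·⌉ = 2878
j=6: r + 5k = 3516.012 → ⌈·⌉ = 3517
j=7: r + 6k = 4154.912 → ⌈·⌉ = 4155
j=8: r + 7k = 4793.812 → ⌈·⌉ = 4794
j=9: r + 8k = 5432.712 → ⌈·⌉ = 5433
j=10: r + 9k = 6071.612 → ⌈·⌉ = 6072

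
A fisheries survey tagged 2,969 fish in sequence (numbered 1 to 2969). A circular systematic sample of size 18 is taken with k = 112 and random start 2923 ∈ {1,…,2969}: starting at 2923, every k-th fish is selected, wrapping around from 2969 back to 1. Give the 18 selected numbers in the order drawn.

2923, 66, 178, 290, 402, 514, 626, 738, 850, 962, 1074, 1186, 1298, 1410, 1522, 1634, 1746, 1858

Selection 1: 2923
Selection 2: 2923 + 112 = 3035 → 3035 − 2969 = 66
Selection 3: 66 + 112 = 178
Selection 4: 178 + 112 = 290
Selection 5: 290 + 112 = 402
Selection 6: 402 + 112 = 514
Selection 7: 514 + 112 = 626
Selection 8: 626 + 112 = 738
Selection 9: 738 + 112 = 850
Selection 10: 850 + 112 = 962
Selection 11: 962 + 112 = 1074
Selection 12: 1074 + 112 = 1186
Selection 13: 1186 + 112 = 1298
Selection 14: 1298 + 112 = 1410
Selection 15: 1410 + 112 = 1522
Selection 16: 1522 + 112 = 1634
Selection 17: 1634 + 112 = 1746
Selection 18: 1746 + 112 = 1858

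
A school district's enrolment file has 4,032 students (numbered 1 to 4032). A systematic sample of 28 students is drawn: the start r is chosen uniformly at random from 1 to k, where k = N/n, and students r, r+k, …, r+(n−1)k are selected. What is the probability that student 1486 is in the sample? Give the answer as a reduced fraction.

1/144

k = 4032/28 = 144.
Student 1486 is selected iff r ≡ 1486 (mod 144); exactly one such r in {1,…,144}.
Inclusion probability = 1/144.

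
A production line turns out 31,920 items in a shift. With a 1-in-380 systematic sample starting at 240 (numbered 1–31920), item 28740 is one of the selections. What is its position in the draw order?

76

k = 380
position = (28740 − 240)/380 + 1 = 28500/380 + 1 = 75 + 1 = 76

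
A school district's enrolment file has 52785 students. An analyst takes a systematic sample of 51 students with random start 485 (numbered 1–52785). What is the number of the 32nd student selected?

k = 52785/51 = 1035
32nd selection = r + (32−1)·k = 485 + 31×1035 = 485 + 32085 = 32570

32570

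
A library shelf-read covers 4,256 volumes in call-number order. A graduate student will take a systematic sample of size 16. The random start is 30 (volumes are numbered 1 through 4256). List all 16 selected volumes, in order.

30, 296, 562, 828, 1094, 1360, 1626, 1892, 2158, 2424, 2690, 2956, 3222, 3488, 3754, 4020

k = N/n = 4256/16 = 266
volume 1: 30
volume 2: 30 + 266 = 296
volume 3: 296 + 266 = 562
volume 4: 562 + 266 = 828
volume 5: 828 + 266 = 1094
volume 6: 1094 + 266 = 1360
volume 7: 1360 + 266 = 1626
volume 8: 1626 + 266 = 1892
volume 9: 1892 + 266 = 2158
volume 10: 2158 + 266 = 2424
volume 11: 2424 + 266 = 2690
volume 12: 2690 + 266 = 2956
volume 13: 2956 + 266 = 3222
volume 14: 3222 + 266 = 3488
volume 15: 3488 + 266 = 3754
volume 16: 3754 + 266 = 4020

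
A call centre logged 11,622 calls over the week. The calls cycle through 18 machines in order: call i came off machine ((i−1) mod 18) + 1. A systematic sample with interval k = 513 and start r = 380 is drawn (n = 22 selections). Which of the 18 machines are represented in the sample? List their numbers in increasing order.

2, 11

Consecutive selections differ by k = 513, so their machine numbers differ by 513 mod 18 = 9.
gcd(513, 18) = 9, so the sample visits 18/9 = 2 distinct residues mod 18.
Start 380 is machine 2; the machines hit are 2, 11.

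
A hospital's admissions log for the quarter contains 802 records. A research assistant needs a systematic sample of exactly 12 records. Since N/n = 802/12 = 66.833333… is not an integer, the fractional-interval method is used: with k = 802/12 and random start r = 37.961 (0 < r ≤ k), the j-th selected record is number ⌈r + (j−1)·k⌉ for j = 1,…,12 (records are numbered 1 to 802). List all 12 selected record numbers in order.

j=1: r + 0k = 37.961 → ⌈·⌉ = 38
j=2: r + 1k = 104.794333… → ⌈·⌉ = 105
j=3: r + 2k = 171.627666… → ⌈·⌉ = 172
j=4: r + 3k = 238.461 → ⌈·⌉ = 239
j=5: r + 4k = 305.294333… → ⌈·⌉ = 306
j=6: r + 5k = 372.127666… → ⌈·⌉ = 373
j=7: r + 6k = 438.961 → ⌈·⌉ = 439
j=8: r + 7k = 505.794333… → ⌈·⌉ = 506
j=9: r + 8k = 572.627666… → ⌈·⌉ = 573
j=10: r + 9k = 639.461 → ⌈·⌉ = 640
j=11: r + 10k = 706.294333… → ⌈·⌉ = 707
j=12: r + 11k = 773.127666… → ⌈·⌉ = 774

38, 105, 172, 239, 306, 373, 439, 506, 573, 640, 707, 774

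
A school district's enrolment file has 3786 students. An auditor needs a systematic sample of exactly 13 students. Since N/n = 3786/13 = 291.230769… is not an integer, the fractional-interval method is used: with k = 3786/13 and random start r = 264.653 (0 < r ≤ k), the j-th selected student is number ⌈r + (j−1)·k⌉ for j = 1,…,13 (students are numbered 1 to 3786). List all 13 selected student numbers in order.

265, 556, 848, 1139, 1430, 1721, 2013, 2304, 2595, 2886, 3177, 3469, 3760

j=1: r + 0k = 264.653 → ⌈·⌉ = 265
j=2: r + 1k = 555.883769… → ⌈·⌉ = 556
j=3: r + 2k = 847.114538… → ⌈·⌉ = 848
j=4: r + 3k = 1138.345307… → ⌈·⌉ = 1139
j=5: r + 4k = 1429.576076… → ⌈·⌉ = 1430
j=6: r + 5k = 1720.806846… → ⌈·⌉ = 1721
j=7: r + 6k = 2012.037615… → ⌈·⌉ = 2013
j=8: r + 7k = 2303.268384… → ⌈·⌉ = 2304
j=9: r + 8k = 2594.499153… → ⌈·⌉ = 2595
j=10: r + 9k = 2885.729923… → ⌈·⌉ = 2886
j=11: r + 10k = 3176.960692… → ⌈·⌉ = 3177
j=12: r + 11k = 3468.191461… → ⌈·⌉ = 3469
j=13: r + 12k = 3759.422230… → ⌈·⌉ = 3760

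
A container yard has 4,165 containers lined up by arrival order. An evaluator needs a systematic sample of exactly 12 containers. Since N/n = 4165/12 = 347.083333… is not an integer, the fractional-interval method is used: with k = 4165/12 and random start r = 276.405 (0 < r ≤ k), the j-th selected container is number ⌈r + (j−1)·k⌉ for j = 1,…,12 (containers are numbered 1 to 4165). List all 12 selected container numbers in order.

j=1: r + 0k = 276.405 → ⌈·⌉ = 277
j=2: r + 1k = 623.488333… → ⌈·⌉ = 624
j=3: r + 2k = 970.571666… → ⌈·⌉ = 971
j=4: r + 3k = 1317.655 → ⌈·⌉ = 1318
j=5: r + 4k = 1664.738333… → ⌈·⌉ = 1665
j=6: r + 5k = 2011.821666… → ⌈·⌉ = 2012
j=7: r + 6k = 2358.905 → ⌈·⌉ = 2359
j=8: r + 7k = 2705.988333… → ⌈·⌉ = 2706
j=9: r + 8k = 3053.071666… → ⌈·⌉ = 3054
j=10: r + 9k = 3400.155 → ⌈·⌉ = 3401
j=11: r + 10k = 3747.238333… → ⌈·⌉ = 3748
j=12: r + 11k = 4094.321666… → ⌈·⌉ = 4095

277, 624, 971, 1318, 1665, 2012, 2359, 2706, 3054, 3401, 3748, 4095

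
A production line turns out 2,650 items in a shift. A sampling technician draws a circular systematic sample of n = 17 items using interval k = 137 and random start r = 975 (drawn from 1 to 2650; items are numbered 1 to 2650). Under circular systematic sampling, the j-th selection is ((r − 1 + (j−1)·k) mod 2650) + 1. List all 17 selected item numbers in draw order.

Selection 1: 975
Selection 2: 975 + 137 = 1112
Selection 3: 1112 + 137 = 1249
Selection 4: 1249 + 137 = 1386
Selection 5: 1386 + 137 = 1523
Selection 6: 1523 + 137 = 1660
Selection 7: 1660 + 137 = 1797
Selection 8: 1797 + 137 = 1934
Selection 9: 1934 + 137 = 2071
Selection 10: 2071 + 137 = 2208
Selection 11: 2208 + 137 = 2345
Selection 12: 2345 + 137 = 2482
Selection 13: 2482 + 137 = 2619
Selection 14: 2619 + 137 = 2756 → 2756 − 2650 = 106
Selection 15: 106 + 137 = 243
Selection 16: 243 + 137 = 380
Selection 17: 380 + 137 = 517

975, 1112, 1249, 1386, 1523, 1660, 1797, 1934, 2071, 2208, 2345, 2482, 2619, 106, 243, 380, 517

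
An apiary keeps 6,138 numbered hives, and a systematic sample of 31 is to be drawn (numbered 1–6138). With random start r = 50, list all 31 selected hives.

50, 248, 446, 644, 842, 1040, 1238, 1436, 1634, 1832, 2030, 2228, 2426, 2624, 2822, 3020, 3218, 3416, 3614, 3812, 4010, 4208, 4406, 4604, 4802, 5000, 5198, 5396, 5594, 5792, 5990

k = N/n = 6138/31 = 198
hive 1: 50
hive 2: 50 + 198 = 248
hive 3: 248 + 198 = 446
hive 4: 446 + 198 = 644
hive 5: 644 + 198 = 842
hive 6: 842 + 198 = 1040
hive 7: 1040 + 198 = 1238
hive 8: 1238 + 198 = 1436
hive 9: 1436 + 198 = 1634
hive 10: 1634 + 198 = 1832
hive 11: 1832 + 198 = 2030
hive 12: 2030 + 198 = 2228
hive 13: 2228 + 198 = 2426
hive 14: 2426 + 198 = 2624
hive 15: 2624 + 198 = 2822
hive 16: 2822 + 198 = 3020
hive 17: 3020 + 198 = 3218
hive 18: 3218 + 198 = 3416
hive 19: 3416 + 198 = 3614
hive 20: 3614 + 198 = 3812
hive 21: 3812 + 198 = 4010
hive 22: 4010 + 198 = 4208
hive 23: 4208 + 198 = 4406
hive 24: 4406 + 198 = 4604
hive 25: 4604 + 198 = 4802
hive 26: 4802 + 198 = 5000
hive 27: 5000 + 198 = 5198
hive 28: 5198 + 198 = 5396
hive 29: 5396 + 198 = 5594
hive 30: 5594 + 198 = 5792
hive 31: 5792 + 198 = 5990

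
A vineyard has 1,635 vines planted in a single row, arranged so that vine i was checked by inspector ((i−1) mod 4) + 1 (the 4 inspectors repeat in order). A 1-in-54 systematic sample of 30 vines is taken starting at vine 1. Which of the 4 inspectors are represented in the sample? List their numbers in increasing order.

Consecutive selections differ by k = 54, so their inspector numbers differ by 54 mod 4 = 2.
gcd(54, 4) = 2, so the sample visits 4/2 = 2 distinct residues mod 4.
Start 1 is inspector 1; the inspectors hit are 1, 3.

1, 3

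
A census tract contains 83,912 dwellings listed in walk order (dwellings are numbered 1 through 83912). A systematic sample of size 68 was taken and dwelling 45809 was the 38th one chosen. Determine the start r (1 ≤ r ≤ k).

k = 83912/68 = 1234
r = 45809 − (38−1)×1234 = 45809 − 45658 = 151

151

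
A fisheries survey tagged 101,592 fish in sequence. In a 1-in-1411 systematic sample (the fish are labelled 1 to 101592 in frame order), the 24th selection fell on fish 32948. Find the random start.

k = 1411
r = 32948 − (24−1)×1411 = 32948 − 32453 = 495

495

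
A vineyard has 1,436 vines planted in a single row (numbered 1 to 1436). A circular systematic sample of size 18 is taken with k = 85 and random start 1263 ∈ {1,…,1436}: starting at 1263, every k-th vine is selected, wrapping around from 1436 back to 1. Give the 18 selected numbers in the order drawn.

Selection 1: 1263
Selection 2: 1263 + 85 = 1348
Selection 3: 1348 + 85 = 1433
Selection 4: 1433 + 85 = 1518 → 1518 − 1436 = 82
Selection 5: 82 + 85 = 167
Selection 6: 167 + 85 = 252
Selection 7: 252 + 85 = 337
Selection 8: 337 + 85 = 422
Selection 9: 422 + 85 = 507
Selection 10: 507 + 85 = 592
Selection 11: 592 + 85 = 677
Selection 12: 677 + 85 = 762
Selection 13: 762 + 85 = 847
Selection 14: 847 + 85 = 932
Selection 15: 932 + 85 = 1017
Selection 16: 1017 + 85 = 1102
Selection 17: 1102 + 85 = 1187
Selection 18: 1187 + 85 = 1272

1263, 1348, 1433, 82, 167, 252, 337, 422, 507, 592, 677, 762, 847, 932, 1017, 1102, 1187, 1272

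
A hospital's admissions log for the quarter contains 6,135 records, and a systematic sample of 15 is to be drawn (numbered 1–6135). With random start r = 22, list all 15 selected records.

22, 431, 840, 1249, 1658, 2067, 2476, 2885, 3294, 3703, 4112, 4521, 4930, 5339, 5748

k = N/n = 6135/15 = 409
record 1: 22
record 2: 22 + 409 = 431
record 3: 431 + 409 = 840
record 4: 840 + 409 = 1249
record 5: 1249 + 409 = 1658
record 6: 1658 + 409 = 2067
record 7: 2067 + 409 = 2476
record 8: 2476 + 409 = 2885
record 9: 2885 + 409 = 3294
record 10: 3294 + 409 = 3703
record 11: 3703 + 409 = 4112
record 12: 4112 + 409 = 4521
record 13: 4521 + 409 = 4930
record 14: 4930 + 409 = 5339
record 15: 5339 + 409 = 5748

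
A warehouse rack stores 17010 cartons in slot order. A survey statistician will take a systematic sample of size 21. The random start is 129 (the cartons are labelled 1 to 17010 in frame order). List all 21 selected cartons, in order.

129, 939, 1749, 2559, 3369, 4179, 4989, 5799, 6609, 7419, 8229, 9039, 9849, 10659, 11469, 12279, 13089, 13899, 14709, 15519, 16329

k = N/n = 17010/21 = 810
carton 1: 129
carton 2: 129 + 810 = 939
carton 3: 939 + 810 = 1749
carton 4: 1749 + 810 = 2559
carton 5: 2559 + 810 = 3369
carton 6: 3369 + 810 = 4179
carton 7: 4179 + 810 = 4989
carton 8: 4989 + 810 = 5799
carton 9: 5799 + 810 = 6609
carton 10: 6609 + 810 = 7419
carton 11: 7419 + 810 = 8229
carton 12: 8229 + 810 = 9039
carton 13: 9039 + 810 = 9849
carton 14: 9849 + 810 = 10659
carton 15: 10659 + 810 = 11469
carton 16: 11469 + 810 = 12279
carton 17: 12279 + 810 = 13089
carton 18: 13089 + 810 = 13899
carton 19: 13899 + 810 = 14709
carton 20: 14709 + 810 = 15519
carton 21: 15519 + 810 = 16329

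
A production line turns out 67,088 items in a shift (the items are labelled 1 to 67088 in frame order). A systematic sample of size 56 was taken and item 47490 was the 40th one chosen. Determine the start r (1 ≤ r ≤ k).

768

k = 67088/56 = 1198
r = 47490 − (40−1)×1198 = 47490 − 46722 = 768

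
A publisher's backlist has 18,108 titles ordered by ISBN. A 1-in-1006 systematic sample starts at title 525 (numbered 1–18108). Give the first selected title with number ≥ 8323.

k = 1006
Steps past start: ⌈(8323 − 525)/1006⌉ = ⌈7798/1006⌉ = 8
Selected title: 525 + 8×1006 = 8573

8573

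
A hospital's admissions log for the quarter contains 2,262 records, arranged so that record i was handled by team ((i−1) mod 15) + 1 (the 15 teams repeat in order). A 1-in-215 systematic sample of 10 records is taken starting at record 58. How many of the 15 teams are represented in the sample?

3

Consecutive selections differ by k = 215, so their team numbers differ by 215 mod 15 = 5.
gcd(215, 15) = 5, so the sample visits 15/5 = 3 distinct residues mod 15.
Start 58 is team 13; the teams hit are 3, 8, 13.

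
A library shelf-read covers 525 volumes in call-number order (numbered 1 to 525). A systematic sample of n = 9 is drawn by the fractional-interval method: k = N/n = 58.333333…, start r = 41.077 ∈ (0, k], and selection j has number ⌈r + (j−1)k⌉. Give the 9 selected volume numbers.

42, 100, 158, 217, 275, 333, 392, 450, 508

j=1: r + 0k = 41.077 → ⌈·⌉ = 42
j=2: r + 1k = 99.410333… → ⌈·⌉ = 100
j=3: r + 2k = 157.743666… → ⌈·⌉ = 158
j=4: r + 3k = 216.077 → ⌈·⌉ = 217
j=5: r + 4k = 274.410333… → ⌈·⌉ = 275
j=6: r + 5k = 332.743666… → ⌈·⌉ = 333
j=7: r + 6k = 391.077 → ⌈·⌉ = 392
j=8: r + 7k = 449.410333… → ⌈·⌉ = 450
j=9: r + 8k = 507.743666… → ⌈·⌉ = 508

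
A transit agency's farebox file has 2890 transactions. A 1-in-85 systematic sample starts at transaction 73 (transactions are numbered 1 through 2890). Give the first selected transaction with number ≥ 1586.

1603

k = 85
Steps past start: ⌈(1586 − 73)/85⌉ = ⌈1513/85⌉ = 18
Selected transaction: 73 + 18×85 = 1603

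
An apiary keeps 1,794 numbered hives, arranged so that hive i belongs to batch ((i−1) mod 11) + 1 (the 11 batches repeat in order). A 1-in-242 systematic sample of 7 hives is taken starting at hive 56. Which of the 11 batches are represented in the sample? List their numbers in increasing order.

1

Consecutive selections differ by k = 242, so their batch numbers differ by 242 mod 11 = 0.
gcd(242, 11) = 11, so the sample visits 11/11 = 1 distinct residues mod 11.
Start 56 is batch 1; the batches hit are 1.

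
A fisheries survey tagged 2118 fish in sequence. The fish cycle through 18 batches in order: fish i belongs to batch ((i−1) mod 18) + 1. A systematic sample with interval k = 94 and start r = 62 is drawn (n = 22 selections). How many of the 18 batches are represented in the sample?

Consecutive selections differ by k = 94, so their batch numbers differ by 94 mod 18 = 4.
gcd(94, 18) = 2, so the sample visits 18/2 = 9 distinct residues mod 18.
Start 62 is batch 8; the batches hit are 2, 4, 6, 8, 10, 12, 14, 16, 18.

9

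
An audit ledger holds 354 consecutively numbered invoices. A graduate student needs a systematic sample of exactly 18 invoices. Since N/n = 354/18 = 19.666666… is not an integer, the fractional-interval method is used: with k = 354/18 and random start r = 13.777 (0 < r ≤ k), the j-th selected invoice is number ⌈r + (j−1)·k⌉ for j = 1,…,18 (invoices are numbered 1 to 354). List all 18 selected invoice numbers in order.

j=1: r + 0k = 13.777 → ⌈·⌉ = 14
j=2: r + 1k = 33.443666… → ⌈·⌉ = 34
j=3: r + 2k = 53.110333… → ⌈·⌉ = 54
j=4: r + 3k = 72.777 → ⌈·⌉ = 73
j=5: r + 4k = 92.443666… → ⌈·⌉ = 93
j=6: r + 5k = 112.110333… → ⌈·⌉ = 113
j=7: r + 6k = 131.777 → ⌈·⌉ = 132
j=8: r + 7k = 151.443666… → ⌈·⌉ = 152
j=9: r + 8k = 171.110333… → ⌈·⌉ = 172
j=10: r + 9k = 190.777 → ⌈·⌉ = 191
j=11: r + 10k = 210.443666… → ⌈·⌉ = 211
j=12: r + 11k = 230.110333… → ⌈·⌉ = 231
j=13: r + 12k = 249.777 → ⌈·⌉ = 250
j=14: r + 13k = 269.443666… → ⌈·⌉ = 270
j=15: r + 14k = 289.110333… → ⌈·⌉ = 290
j=16: r + 15k = 308.777 → ⌈·⌉ = 309
j=17: r + 16k = 328.443666… → ⌈·⌉ = 329
j=18: r + 17k = 348.110333… → ⌈·⌉ = 349

14, 34, 54, 73, 93, 113, 132, 152, 172, 191, 211, 231, 250, 270, 290, 309, 329, 349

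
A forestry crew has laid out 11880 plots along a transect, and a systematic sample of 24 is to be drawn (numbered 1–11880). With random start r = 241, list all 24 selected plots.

241, 736, 1231, 1726, 2221, 2716, 3211, 3706, 4201, 4696, 5191, 5686, 6181, 6676, 7171, 7666, 8161, 8656, 9151, 9646, 10141, 10636, 11131, 11626

k = N/n = 11880/24 = 495
plot 1: 241
plot 2: 241 + 495 = 736
plot 3: 736 + 495 = 1231
plot 4: 1231 + 495 = 1726
plot 5: 1726 + 495 = 2221
plot 6: 2221 + 495 = 2716
plot 7: 2716 + 495 = 3211
plot 8: 3211 + 495 = 3706
plot 9: 3706 + 495 = 4201
plot 10: 4201 + 495 = 4696
plot 11: 4696 + 495 = 5191
plot 12: 5191 + 495 = 5686
plot 13: 5686 + 495 = 6181
plot 14: 6181 + 495 = 6676
plot 15: 6676 + 495 = 7171
plot 16: 7171 + 495 = 7666
plot 17: 7666 + 495 = 8161
plot 18: 8161 + 495 = 8656
plot 19: 8656 + 495 = 9151
plot 20: 9151 + 495 = 9646
plot 21: 9646 + 495 = 10141
plot 22: 10141 + 495 = 10636
plot 23: 10636 + 495 = 11131
plot 24: 11131 + 495 = 11626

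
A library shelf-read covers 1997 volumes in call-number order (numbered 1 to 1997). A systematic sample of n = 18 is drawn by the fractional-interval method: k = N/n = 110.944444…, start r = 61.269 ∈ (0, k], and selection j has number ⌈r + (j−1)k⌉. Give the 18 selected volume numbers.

62, 173, 284, 395, 506, 616, 727, 838, 949, 1060, 1171, 1282, 1393, 1504, 1615, 1726, 1837, 1948

j=1: r + 0k = 61.269 → ⌈·⌉ = 62
j=2: r + 1k = 172.213444… → ⌈·⌉ = 173
j=3: r + 2k = 283.157888… → ⌈·⌉ = 284
j=4: r + 3k = 394.102333… → ⌈·⌉ = 395
j=5: r + 4k = 505.046777… → ⌈·⌉ = 506
j=6: r + 5k = 615.991222… → ⌈·⌉ = 616
j=7: r + 6k = 726.935666… → ⌈·⌉ = 727
j=8: r + 7k = 837.880111… → ⌈·⌉ = 838
j=9: r + 8k = 948.824555… → ⌈·⌉ = 949
j=10: r + 9k = 1059.769 → ⌈·⌉ = 1060
j=11: r + 10k = 1170.713444… → ⌈·⌉ = 1171
j=12: r + 11k = 1281.657888… → ⌈·⌉ = 1282
j=13: r + 12k = 1392.602333… → ⌈·⌉ = 1393
j=14: r + 13k = 1503.546777… → ⌈·⌉ = 1504
j=15: r + 14k = 1614.491222… → ⌈·⌉ = 1615
j=16: r + 15k = 1725.435666… → ⌈·⌉ = 1726
j=17: r + 16k = 1836.380111… → ⌈·⌉ = 1837
j=18: r + 17k = 1947.324555… → ⌈·⌉ = 1948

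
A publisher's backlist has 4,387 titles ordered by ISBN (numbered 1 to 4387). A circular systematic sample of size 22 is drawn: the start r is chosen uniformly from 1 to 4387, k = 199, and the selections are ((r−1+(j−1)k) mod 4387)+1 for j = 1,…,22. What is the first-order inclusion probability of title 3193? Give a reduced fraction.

For each position j, as r ranges over 1…4387 the j-th selection hits every title exactly once, so title 3193 is selected for exactly 22 of the 4387 starts.
Inclusion probability = 22/4387.

22/4387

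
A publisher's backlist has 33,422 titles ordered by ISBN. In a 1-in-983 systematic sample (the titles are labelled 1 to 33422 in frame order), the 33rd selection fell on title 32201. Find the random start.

745

k = 983
r = 32201 − (33−1)×983 = 32201 − 31456 = 745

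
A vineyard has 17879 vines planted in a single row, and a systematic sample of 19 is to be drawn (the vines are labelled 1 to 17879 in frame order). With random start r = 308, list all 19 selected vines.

308, 1249, 2190, 3131, 4072, 5013, 5954, 6895, 7836, 8777, 9718, 10659, 11600, 12541, 13482, 14423, 15364, 16305, 17246

k = N/n = 17879/19 = 941
vine 1: 308
vine 2: 308 + 941 = 1249
vine 3: 1249 + 941 = 2190
vine 4: 2190 + 941 = 3131
vine 5: 3131 + 941 = 4072
vine 6: 4072 + 941 = 5013
vine 7: 5013 + 941 = 5954
vine 8: 5954 + 941 = 6895
vine 9: 6895 + 941 = 7836
vine 10: 7836 + 941 = 8777
vine 11: 8777 + 941 = 9718
vine 12: 9718 + 941 = 10659
vine 13: 10659 + 941 = 11600
vine 14: 11600 + 941 = 12541
vine 15: 12541 + 941 = 13482
vine 16: 13482 + 941 = 14423
vine 17: 14423 + 941 = 15364
vine 18: 15364 + 941 = 16305
vine 19: 16305 + 941 = 17246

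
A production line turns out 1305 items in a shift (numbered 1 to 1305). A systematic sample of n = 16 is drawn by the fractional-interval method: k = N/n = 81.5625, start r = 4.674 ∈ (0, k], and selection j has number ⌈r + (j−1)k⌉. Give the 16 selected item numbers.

j=1: r + 0k = 4.674 → ⌈·⌉ = 5
j=2: r + 1k = 86.2365 → ⌈·⌉ = 87
j=3: r + 2k = 167.799 → ⌈·⌉ = 168
j=4: r + 3k = 249.3615 → ⌈·⌉ = 250
j=5: r + 4k = 330.924 → ⌈·⌉ = 331
j=6: r + 5k = 412.4865 → ⌈·⌉ = 413
j=7: r + 6k = 494.049 → ⌈·⌉ = 495
j=8: r + 7k = 575.6115 → ⌈·⌉ = 576
j=9: r + 8k = 657.174 → ⌈·⌉ = 658
j=10: r + 9k = 738.7365 → ⌈·⌉ = 739
j=11: r + 10k = 820.299 → ⌈·⌉ = 821
j=12: r + 11k = 901.8615 → ⌈·⌉ = 902
j=13: r + 12k = 983.424 → ⌈·⌉ = 984
j=14: r + 13k = 1064.9865 → ⌈·⌉ = 1065
j=15: r + 14k = 1146.549 → ⌈·⌉ = 1147
j=16: r + 15k = 1228.1115 → ⌈·⌉ = 1229

5, 87, 168, 250, 331, 413, 495, 576, 658, 739, 821, 902, 984, 1065, 1147, 1229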